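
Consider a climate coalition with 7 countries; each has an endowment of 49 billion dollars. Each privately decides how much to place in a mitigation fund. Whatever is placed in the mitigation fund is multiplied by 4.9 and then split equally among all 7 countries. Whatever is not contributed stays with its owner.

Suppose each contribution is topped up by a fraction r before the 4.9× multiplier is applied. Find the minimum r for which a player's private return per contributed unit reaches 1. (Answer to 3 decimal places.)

With matching at rate r, one contributed unit becomes (1 + r) in the mitigation fund and returns 4.9 × (1 + r) / 7 to the contributor.
Setting this equal to 1: 1 + r = 7/4.9 = 1.4286.
So the minimum matching rate is r = 1.4286 − 1 = 0.429.

0.429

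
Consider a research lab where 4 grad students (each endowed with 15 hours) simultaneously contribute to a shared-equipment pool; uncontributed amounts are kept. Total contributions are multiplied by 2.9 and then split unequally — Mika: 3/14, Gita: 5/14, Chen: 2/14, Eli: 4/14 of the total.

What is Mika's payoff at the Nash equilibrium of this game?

24.32 hours

Each unit j contributes comes back to j as 2.9 × (j's share), so j prefers to contribute only if that share exceeds 1/2.9 = 0.3448; otherwise keeping the unit dominates.
Gita alone (share 5/14) is above the threshold, contributing 15; the remaining 3 contribute 0. Total contributed: 15.
Mika keeps 15 and receives 2.9 × 15 × 3/14 = 9.32 from the shared-equipment pool, for a payoff of 24.32.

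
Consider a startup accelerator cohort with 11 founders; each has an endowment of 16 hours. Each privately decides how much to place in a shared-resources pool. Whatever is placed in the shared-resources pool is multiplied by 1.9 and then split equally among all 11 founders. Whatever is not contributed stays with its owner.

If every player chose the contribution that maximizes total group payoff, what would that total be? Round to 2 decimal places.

Each contributed unit returns 1.900 to the group as a whole (0.1727 to each of 11 players), which exceeds 1, so the social optimum is full contribution: group total = 1.900 × 176 = 334.40.

334.40 hours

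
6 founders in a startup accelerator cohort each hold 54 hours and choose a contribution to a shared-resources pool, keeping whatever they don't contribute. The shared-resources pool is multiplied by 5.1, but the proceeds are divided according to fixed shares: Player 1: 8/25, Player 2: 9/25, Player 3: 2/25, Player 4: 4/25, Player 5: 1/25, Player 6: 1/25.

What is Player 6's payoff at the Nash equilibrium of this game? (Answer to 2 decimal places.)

76.03 hours

For player j, contributing a unit is worthwhile iff 5.1 × (j's share) ≥ 1, i.e. iff j's share is at least 0.1961.
Player 1 and Player 2 clear that bar, contributing 54 each; the remaining 4 contribute 0. Total contributed: 108.
Player 6 keeps 54 and receives 5.1 × 108 × 1/25 = 22.03 from the shared-resources pool, for a payoff of 76.03.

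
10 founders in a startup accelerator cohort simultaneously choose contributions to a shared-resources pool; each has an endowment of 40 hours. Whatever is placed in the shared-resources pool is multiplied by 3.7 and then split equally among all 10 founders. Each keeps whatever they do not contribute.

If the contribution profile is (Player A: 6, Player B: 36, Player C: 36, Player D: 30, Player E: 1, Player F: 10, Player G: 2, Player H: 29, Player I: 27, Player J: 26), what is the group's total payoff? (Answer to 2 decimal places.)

948.10 hours

Total contributed: 6 + 36 + 36 + 30 + 1 + 10 + 2 + 29 + 27 + 26 = 203; total kept: 10 × 40 − 203 = 197.
The shared-resources pool pays out 3.7 × 203 = 751.10 in aggregate.
Group total = 197 + 751.10 = 948.10.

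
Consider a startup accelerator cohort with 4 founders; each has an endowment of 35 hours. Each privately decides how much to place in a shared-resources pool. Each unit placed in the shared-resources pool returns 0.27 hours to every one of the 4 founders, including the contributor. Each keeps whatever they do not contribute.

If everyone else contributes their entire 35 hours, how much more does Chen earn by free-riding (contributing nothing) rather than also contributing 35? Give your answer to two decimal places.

25.55 hours

Switching from a contribution of 35 to 0 lets Chen keep an extra 35 hours, but lowers the shared-resources pool by 35, which costs Chen their own share of that drop: 0.27 × 35 = 9.45.
Net gain = 35 − 9.45 = 25.55. The private return per contributed unit (0.27) is below 1, so free-riding is indeed the best response regardless of what the others do.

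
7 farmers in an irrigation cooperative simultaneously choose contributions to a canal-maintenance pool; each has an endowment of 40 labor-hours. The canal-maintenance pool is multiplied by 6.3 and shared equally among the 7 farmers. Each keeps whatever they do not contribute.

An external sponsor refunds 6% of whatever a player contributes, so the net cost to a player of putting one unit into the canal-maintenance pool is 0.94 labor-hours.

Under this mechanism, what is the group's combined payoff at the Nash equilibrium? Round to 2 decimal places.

280.00 labor-hours

Even with the mechanism, each unit contributed returns only (6.3/7) / 0.94 = 0.9574 per unit of net cost, so contributing nothing is still dominant.
At the Nash equilibrium no one contributes; group total payoff = 7 × 40 = 280.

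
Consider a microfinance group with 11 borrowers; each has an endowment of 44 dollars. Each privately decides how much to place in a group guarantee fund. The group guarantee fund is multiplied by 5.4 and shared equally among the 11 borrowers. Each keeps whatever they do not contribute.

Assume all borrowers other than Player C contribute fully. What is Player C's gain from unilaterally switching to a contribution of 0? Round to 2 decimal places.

22.40 dollars

Switching from a contribution of 44 to 0 lets Player C keep an extra 44 dollars, but lowers the group guarantee fund by 44, which costs Player C their own share of that drop: 5.4/11 × 44 = 21.60.
Net gain = 44 − 21.60 = 22.40. The private return per contributed unit (0.4909) is below 1, so free-riding is indeed the best response regardless of what the others do.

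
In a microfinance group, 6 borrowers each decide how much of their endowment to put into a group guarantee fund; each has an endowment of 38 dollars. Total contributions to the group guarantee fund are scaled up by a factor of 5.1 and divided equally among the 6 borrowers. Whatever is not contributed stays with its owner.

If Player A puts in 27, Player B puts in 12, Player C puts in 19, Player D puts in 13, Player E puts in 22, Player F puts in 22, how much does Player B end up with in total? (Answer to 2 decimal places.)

123.75 dollars

Total contributed: 27 + 12 + 19 + 13 + 22 + 22 = 115.
Each receives 5.1 × 115 / 6 = 97.75 from the group guarantee fund.
Player B keeps 38 − 12 = 26, so Player B's payoff is 26 + 97.75 = 123.75.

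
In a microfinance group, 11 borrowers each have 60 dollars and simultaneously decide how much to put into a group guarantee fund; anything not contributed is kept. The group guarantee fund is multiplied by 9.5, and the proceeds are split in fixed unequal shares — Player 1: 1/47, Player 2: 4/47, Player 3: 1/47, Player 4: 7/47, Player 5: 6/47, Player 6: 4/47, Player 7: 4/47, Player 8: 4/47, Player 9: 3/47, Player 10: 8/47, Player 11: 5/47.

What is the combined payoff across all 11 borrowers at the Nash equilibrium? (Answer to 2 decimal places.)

2700.00 dollars

A player with share s gets back 9.5·s per unit contributed, so full contribution is dominant for anyone with s > 1/9.5 = 0.1053 and zero contribution is dominant for anyone below.
Player 4, Player 5, Player 10 and Player 11 are above the threshold, contributing 60 each; the remaining 7 contribute 0. Total contributed: 240.
The group guarantee fund pays out 9.5 × 240 = 2280.00 in total (split across the unequal shares, but the aggregate is all that matters for the group sum).
The 7 free-riders keep 60 each, adding 420. Group total = 420 + 2280.00 = 2700.00.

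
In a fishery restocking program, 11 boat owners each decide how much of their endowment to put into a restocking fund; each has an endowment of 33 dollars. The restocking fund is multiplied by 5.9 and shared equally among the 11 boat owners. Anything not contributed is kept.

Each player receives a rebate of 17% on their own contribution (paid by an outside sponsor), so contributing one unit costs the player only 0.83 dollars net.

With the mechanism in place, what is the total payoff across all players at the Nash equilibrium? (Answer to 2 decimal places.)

The effective private return is (5.9/11) / 0.83 = 0.6462, which is still under 1, so the mechanism doesn't change anyone's dominant strategy: zero contribution.
At the Nash equilibrium no one contributes; group total payoff = 11 × 33 = 363.

363.00 dollars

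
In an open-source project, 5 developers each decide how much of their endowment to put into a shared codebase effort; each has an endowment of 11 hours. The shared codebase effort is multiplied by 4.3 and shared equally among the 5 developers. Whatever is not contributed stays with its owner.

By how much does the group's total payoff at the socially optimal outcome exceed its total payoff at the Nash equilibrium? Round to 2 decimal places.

181.50 hours

Each contributed unit returns 4.3/5 = 0.8600 to its contributor — below 1 — so contributing 0 is dominant for every player. At the Nash equilibrium everyone keeps their 11, and the group total is 5 × 11 = 55.
Each contributed unit returns 4.300 to the group as a whole (0.8600 to each of 5 players), which exceeds 1, so the social optimum is full contribution: group total = 4.300 × 55 = 236.50.
Efficiency loss = 236.50 − 55 = 181.50.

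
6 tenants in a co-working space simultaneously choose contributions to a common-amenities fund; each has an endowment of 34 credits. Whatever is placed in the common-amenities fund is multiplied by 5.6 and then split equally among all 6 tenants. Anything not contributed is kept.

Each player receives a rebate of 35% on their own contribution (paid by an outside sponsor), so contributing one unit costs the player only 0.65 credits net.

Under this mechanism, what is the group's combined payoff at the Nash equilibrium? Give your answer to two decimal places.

1213.80 credits

Under the mechanism each unit contributed yields (5.6/6) / 0.65 = 1.4359 back to its contributor per unit of net cost, which exceeds 1, making full contribution the dominant choice for everyone.
At the Nash equilibrium everyone contributes 34. Group total payoff = 6 × (34 × 0.35 + 5.6 × 34) = 1213.80.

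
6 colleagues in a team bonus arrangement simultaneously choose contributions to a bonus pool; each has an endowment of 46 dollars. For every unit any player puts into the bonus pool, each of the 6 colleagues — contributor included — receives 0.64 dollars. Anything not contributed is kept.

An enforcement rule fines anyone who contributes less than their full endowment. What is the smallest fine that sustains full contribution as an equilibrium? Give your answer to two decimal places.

16.56 dollars

Given the others contribute fully, the best deviation is to contribute 0 (any partial contribution still incurs the fine and gives up units whose private return 0.64 is below 1).
Deviating from 46 to 0 saves 46 dollars but forfeits the deviator's share of the drop in the bonus pool: 0.64 × 46 = 29.44.
So the deviation gain is 46 − 29.44 = 16.56, and the fine must be at least 16.56 dollars to wipe it out.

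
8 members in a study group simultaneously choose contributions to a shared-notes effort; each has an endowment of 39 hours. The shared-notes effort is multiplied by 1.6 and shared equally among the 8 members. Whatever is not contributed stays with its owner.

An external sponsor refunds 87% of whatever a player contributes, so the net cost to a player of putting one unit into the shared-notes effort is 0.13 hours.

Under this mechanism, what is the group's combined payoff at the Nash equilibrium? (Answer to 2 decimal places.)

770.64 hours

The effective private return per unit is now (1.6/8) / 0.13 = 1.5385 > 1, so every player's dominant strategy flips to full contribution.
At the Nash equilibrium everyone contributes 39. Group total payoff = 8 × (39 × 0.87 + 1.6 × 39) = 770.64.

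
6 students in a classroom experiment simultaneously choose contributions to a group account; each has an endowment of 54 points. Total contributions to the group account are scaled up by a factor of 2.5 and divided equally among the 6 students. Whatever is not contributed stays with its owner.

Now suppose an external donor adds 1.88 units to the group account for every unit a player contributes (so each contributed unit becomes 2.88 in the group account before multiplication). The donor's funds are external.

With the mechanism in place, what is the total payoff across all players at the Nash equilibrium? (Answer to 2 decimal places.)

2332.80 points

The effective private return per unit is now 2.5 × 2.88 / 6 = 1.2000 > 1, so every player's dominant strategy flips to full contribution.
At the Nash equilibrium everyone contributes 54. Group total payoff = 2.5 × 2.88 × 324 = 2332.80.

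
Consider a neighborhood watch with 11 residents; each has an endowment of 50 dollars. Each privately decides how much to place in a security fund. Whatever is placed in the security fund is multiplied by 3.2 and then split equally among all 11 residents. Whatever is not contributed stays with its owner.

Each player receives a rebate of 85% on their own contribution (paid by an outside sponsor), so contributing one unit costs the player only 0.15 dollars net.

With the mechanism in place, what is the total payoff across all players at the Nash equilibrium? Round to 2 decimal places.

2227.50 dollars

The effective private return per unit is now (3.2/11) / 0.15 = 1.9394 > 1, so every player's dominant strategy flips to full contribution.
So the Nash equilibrium is full contribution by all 11; the group earns 11 × (50 × 0.85 + 3.2 × 50) = 2227.50.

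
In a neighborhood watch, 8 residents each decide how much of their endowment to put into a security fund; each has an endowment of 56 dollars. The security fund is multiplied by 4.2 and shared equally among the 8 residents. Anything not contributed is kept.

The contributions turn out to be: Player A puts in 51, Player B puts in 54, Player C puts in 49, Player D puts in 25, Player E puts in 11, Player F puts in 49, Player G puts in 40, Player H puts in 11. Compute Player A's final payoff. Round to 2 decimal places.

Total contributed: 51 + 54 + 49 + 25 + 11 + 49 + 40 + 11 = 290.
Each receives 4.2 × 290 / 8 = 152.25 from the security fund.
Player A keeps 56 − 51 = 5, so Player A's payoff is 5 + 152.25 = 157.25.

157.25 dollars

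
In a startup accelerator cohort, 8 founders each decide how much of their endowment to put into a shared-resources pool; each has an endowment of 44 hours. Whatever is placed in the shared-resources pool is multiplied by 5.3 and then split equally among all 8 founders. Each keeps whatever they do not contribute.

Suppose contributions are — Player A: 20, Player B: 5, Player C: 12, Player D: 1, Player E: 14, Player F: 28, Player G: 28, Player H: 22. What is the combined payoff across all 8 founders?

Total contributed: 20 + 5 + 12 + 1 + 14 + 28 + 28 + 22 = 130; total kept: 8 × 44 − 130 = 222.
The shared-resources pool pays out 5.3 × 130 = 689.00 in aggregate.
Group total = 222 + 689.00 = 911.00.

911.00 hours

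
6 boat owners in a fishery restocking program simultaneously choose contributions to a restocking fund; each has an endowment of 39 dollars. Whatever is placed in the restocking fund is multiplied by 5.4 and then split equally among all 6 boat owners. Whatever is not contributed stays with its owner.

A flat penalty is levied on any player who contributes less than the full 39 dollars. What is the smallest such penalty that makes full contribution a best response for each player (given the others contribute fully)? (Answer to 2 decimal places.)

3.90 dollars

Given the others contribute fully, the best deviation is to contribute 0 (any partial contribution still incurs the fine and gives up units whose private return 0.9000 is below 1).
Deviating from 39 to 0 saves 39 dollars but forfeits the deviator's share of the drop in the restocking fund: 5.4/6 × 39 = 35.10.
So the deviation gain is 39 − 35.10 = 3.90, and the fine must be at least 3.90 dollars to wipe it out.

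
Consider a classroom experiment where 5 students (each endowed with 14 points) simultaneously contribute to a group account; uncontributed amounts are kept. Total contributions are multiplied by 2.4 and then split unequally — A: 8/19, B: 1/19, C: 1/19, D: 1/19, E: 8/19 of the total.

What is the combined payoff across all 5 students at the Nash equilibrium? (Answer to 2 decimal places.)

109.20 points

Each unit j contributes comes back to j as 2.4 × (j's share), so j prefers to contribute only if that share exceeds 1/2.4 = 0.4167; otherwise keeping the unit dominates.
A and E clear that bar, contributing 14 each; the remaining 3 contribute 0. Total contributed: 28.
The group account pays out 2.4 × 28 = 67.20 in total (split across the unequal shares, but the aggregate is all that matters for the group sum).
The 3 free-riders keep 14 each, adding 42. Group total = 42 + 67.20 = 109.20.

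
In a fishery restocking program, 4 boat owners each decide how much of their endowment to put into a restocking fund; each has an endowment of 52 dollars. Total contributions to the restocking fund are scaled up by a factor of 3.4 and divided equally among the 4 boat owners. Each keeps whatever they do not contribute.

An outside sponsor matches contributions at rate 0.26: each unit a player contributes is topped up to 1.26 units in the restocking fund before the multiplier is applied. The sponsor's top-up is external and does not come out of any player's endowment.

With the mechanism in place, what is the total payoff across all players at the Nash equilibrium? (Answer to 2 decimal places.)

Under the mechanism each unit contributed yields 3.4 × 1.26 / 4 = 1.0710 back to its contributor per unit of net cost, which exceeds 1, making full contribution the dominant choice for everyone.
So the Nash equilibrium is full contribution by all 4; the group earns 3.4 × 1.26 × 208 = 891.07.

891.07 dollars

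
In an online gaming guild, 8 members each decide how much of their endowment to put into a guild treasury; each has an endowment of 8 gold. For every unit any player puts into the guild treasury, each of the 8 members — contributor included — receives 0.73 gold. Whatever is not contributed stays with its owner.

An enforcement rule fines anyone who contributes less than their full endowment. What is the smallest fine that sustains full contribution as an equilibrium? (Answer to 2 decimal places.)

Given the others contribute fully, the best deviation is to contribute 0 (any partial contribution still incurs the fine and gives up units whose private return 0.73 is below 1).
Deviating from 8 to 0 saves 8 gold but forfeits the deviator's share of the drop in the guild treasury: 0.73 × 8 = 5.84.
So the deviation gain is 8 − 5.84 = 2.16, and the fine must be at least 2.16 gold to wipe it out.

2.16 gold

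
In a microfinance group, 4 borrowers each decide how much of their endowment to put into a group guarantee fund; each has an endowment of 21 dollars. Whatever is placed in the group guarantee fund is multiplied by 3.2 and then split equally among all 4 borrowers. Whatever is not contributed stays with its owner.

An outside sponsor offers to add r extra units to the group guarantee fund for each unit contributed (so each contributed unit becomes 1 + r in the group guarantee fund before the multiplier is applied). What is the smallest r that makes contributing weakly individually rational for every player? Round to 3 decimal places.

0.250

With matching at rate r, one contributed unit becomes (1 + r) in the group guarantee fund and returns 3.2 × (1 + r) / 4 to the contributor.
Setting this equal to 1: 1 + r = 4/3.2 = 1.2500.
So the minimum matching rate is r = 1.2500 − 1 = 0.250.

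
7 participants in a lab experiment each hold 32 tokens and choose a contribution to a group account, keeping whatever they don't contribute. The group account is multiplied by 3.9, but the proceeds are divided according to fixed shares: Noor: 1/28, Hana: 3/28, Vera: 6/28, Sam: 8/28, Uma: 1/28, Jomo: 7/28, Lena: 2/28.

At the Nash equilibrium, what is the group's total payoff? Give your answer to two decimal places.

A player with share s gets back 3.9·s per unit contributed, so full contribution is dominant for anyone with s > 1/3.9 = 0.2564 and zero contribution is dominant for anyone below.
The only share above 0.2564 is Sam's 8/28, contributing 32; the remaining 6 contribute 0. Total contributed: 32.
The group account pays out 3.9 × 32 = 124.80 in total (split across the unequal shares, but the aggregate is all that matters for the group sum).
The 6 free-riders keep 32 each, adding 192. Group total = 192 + 124.80 = 316.80.

316.80 tokens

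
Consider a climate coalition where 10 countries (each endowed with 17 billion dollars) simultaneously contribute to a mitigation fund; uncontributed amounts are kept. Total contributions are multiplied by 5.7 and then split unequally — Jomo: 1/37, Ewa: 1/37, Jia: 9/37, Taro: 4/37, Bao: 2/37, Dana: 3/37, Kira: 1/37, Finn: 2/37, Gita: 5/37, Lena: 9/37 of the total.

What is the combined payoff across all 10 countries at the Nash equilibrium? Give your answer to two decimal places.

329.80 billion dollars

For player j, contributing a unit is worthwhile iff 5.7 × (j's share) ≥ 1, i.e. iff j's share is at least 0.1754.
Jia and Lena clear that bar, contributing 17 each; the remaining 8 contribute 0. Total contributed: 34.
The mitigation fund pays out 5.7 × 34 = 193.80 in total (split across the unequal shares, but the aggregate is all that matters for the group sum).
The 8 free-riders keep 17 each, adding 136. Group total = 136 + 193.80 = 329.80.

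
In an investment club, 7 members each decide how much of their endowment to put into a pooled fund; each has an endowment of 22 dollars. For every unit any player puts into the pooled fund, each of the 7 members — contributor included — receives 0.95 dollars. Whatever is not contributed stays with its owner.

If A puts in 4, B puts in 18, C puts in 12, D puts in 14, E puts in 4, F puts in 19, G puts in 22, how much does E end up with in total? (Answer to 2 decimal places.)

106.35 dollars

Total contributed: 4 + 18 + 12 + 14 + 4 + 19 + 22 = 93.
Each receives 0.95 × 93 = 88.35 from the pooled fund.
E keeps 22 − 4 = 18, so E's payoff is 18 + 88.35 = 106.35.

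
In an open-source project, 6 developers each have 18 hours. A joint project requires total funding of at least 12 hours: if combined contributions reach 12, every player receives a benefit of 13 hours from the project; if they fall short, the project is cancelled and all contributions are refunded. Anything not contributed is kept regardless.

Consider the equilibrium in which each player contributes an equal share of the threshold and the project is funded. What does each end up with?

29 hours

Equal share of the threshold: 12/6 = 2.
At this profile no one gains by cutting their contribution: any cut drops the total below 12, the project is cancelled, contributions are refunded, and the deviator ends with 18, which is less than 18 − 2 + 13 = 29. Contributing more than 2 just wastes the excess. So contributing exactly 2 is a best response.
Each player's payoff: 18 − 2 + 13 = 29.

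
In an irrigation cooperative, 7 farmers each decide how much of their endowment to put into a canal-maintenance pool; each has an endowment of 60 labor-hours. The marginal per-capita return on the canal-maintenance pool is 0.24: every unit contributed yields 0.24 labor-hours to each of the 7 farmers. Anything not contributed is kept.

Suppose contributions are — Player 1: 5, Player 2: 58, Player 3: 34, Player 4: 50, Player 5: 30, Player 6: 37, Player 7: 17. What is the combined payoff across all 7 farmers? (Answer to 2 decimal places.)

577.08 labor-hours

Total contributed: 5 + 58 + 34 + 50 + 30 + 37 + 17 = 231; total kept: 7 × 60 − 231 = 189.
The canal-maintenance pool pays out 0.24 × 7 × 231 = 388.08 in aggregate.
Group total = 189 + 388.08 = 577.08.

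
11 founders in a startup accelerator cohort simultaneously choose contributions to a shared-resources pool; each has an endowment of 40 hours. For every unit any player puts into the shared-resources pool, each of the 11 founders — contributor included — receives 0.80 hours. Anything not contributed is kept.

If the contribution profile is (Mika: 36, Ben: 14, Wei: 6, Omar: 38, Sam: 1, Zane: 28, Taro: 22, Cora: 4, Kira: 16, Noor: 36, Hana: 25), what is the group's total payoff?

2202.80 hours

Total contributed: 36 + 14 + 6 + 38 + 1 + 28 + 22 + 4 + 16 + 36 + 25 = 226; total kept: 11 × 40 − 226 = 214.
The shared-resources pool pays out 0.80 × 11 × 226 = 1988.80 in aggregate.
Group total = 214 + 1988.80 = 2202.80.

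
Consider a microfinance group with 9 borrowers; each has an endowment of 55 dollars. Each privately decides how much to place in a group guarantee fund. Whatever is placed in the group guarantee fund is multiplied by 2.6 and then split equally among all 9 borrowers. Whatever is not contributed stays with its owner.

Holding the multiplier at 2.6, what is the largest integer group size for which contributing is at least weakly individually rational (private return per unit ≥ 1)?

2

Private return per unit is 2.6/(group size), which is ≥ 1 whenever the group size is ≤ 2.6.
The largest such integer is 2.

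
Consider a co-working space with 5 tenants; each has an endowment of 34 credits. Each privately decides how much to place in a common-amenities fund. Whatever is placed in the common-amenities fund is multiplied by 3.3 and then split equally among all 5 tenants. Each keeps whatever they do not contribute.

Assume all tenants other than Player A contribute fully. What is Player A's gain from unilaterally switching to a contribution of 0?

11.56 credits

Switching from a contribution of 34 to 0 lets Player A keep an extra 34 credits, but lowers the common-amenities fund by 34, which costs Player A their own share of that drop: 3.3/5 × 34 = 22.44.
Net gain = 34 − 22.44 = 11.56. The private return per contributed unit (0.6600) is below 1, so free-riding is indeed the best response regardless of what the others do.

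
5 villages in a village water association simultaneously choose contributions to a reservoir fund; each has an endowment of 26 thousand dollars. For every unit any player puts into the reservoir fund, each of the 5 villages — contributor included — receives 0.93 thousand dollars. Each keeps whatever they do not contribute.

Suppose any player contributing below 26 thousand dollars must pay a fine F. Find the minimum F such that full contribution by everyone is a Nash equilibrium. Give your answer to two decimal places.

1.82 thousand dollars

Given the others contribute fully, the best deviation is to contribute 0 (any partial contribution still incurs the fine and gives up units whose private return 0.93 is below 1).
Deviating from 26 to 0 saves 26 thousand dollars but forfeits the deviator's share of the drop in the reservoir fund: 0.93 × 26 = 24.18.
So the deviation gain is 26 − 24.18 = 1.82, and the fine must be at least 1.82 thousand dollars to wipe it out.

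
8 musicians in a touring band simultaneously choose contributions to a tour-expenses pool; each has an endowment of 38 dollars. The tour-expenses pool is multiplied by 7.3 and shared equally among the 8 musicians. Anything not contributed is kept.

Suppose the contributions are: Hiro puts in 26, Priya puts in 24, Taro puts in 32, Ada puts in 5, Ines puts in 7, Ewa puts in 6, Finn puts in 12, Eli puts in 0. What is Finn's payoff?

Total contributed: 26 + 24 + 32 + 5 + 7 + 6 + 12 + 0 = 112.
Each receives 7.3 × 112 / 8 = 102.20 from the tour-expenses pool.
Finn keeps 38 − 12 = 26, so Finn's payoff is 26 + 102.20 = 128.20.

128.20 dollars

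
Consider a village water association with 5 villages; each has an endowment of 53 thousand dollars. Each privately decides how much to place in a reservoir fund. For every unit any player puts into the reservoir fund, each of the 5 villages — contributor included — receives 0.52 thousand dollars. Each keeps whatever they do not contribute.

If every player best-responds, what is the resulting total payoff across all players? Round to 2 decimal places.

The private return per contributed unit is 0.52 < 1, so contributing 0 is dominant for every player. At the Nash equilibrium everyone keeps their 53, and the group total is 5 × 53 = 265.

265.00 thousand dollars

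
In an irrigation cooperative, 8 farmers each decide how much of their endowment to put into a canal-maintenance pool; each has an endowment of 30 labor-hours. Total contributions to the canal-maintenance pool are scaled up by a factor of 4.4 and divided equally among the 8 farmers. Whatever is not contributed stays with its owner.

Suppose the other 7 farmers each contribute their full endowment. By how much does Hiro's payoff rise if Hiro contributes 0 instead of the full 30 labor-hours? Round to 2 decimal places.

Switching from a contribution of 30 to 0 lets Hiro keep an extra 30 labor-hours, but lowers the canal-maintenance pool by 30, which costs Hiro their own share of that drop: 4.4/8 × 30 = 16.50.
Net gain = 30 − 16.50 = 13.50. The private return per contributed unit (0.5500) is below 1, so free-riding is indeed the best response regardless of what the others do.

13.50 labor-hours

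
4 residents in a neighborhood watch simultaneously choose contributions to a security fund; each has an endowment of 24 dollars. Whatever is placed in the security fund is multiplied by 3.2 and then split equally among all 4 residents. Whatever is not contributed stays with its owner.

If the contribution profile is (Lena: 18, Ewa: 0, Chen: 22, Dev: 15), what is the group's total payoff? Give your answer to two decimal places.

Total contributed: 18 + 0 + 22 + 15 = 55; total kept: 4 × 24 − 55 = 41.
The security fund pays out 3.2 × 55 = 176.00 in aggregate.
Group total = 41 + 176.00 = 217.00.

217.00 dollars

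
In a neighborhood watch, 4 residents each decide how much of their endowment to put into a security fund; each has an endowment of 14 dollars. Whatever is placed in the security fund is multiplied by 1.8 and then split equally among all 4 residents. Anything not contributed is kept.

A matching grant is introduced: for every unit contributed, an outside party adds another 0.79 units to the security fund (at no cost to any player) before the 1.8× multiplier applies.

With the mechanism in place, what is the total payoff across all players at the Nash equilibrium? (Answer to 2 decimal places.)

56.00 dollars

With the mechanism, a contributed unit returns 1.8 × 1.79 / 4 = 0.8055 per unit of net cost — still below 1 — so contributing 0 remains dominant for every player.
At the Nash equilibrium no one contributes; group total payoff = 4 × 14 = 56.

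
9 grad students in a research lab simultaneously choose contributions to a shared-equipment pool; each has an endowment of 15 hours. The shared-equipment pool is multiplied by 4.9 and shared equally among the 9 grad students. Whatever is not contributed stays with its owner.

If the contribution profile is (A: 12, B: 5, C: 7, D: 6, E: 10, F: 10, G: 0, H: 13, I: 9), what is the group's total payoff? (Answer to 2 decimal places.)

415.80 hours

Total contributed: 12 + 5 + 7 + 6 + 10 + 10 + 0 + 13 + 9 = 72; total kept: 9 × 15 − 72 = 63.
The shared-equipment pool pays out 4.9 × 72 = 352.80 in aggregate.
Group total = 63 + 352.80 = 415.80.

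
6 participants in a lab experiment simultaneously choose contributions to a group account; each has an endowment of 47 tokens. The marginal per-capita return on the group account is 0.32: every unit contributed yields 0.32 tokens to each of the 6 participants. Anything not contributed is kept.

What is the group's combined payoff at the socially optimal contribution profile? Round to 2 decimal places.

Each contributed unit returns 1.920 to the group as a whole (0.32 to each of 6 players), which exceeds 1, so the social optimum is full contribution: group total = 1.920 × 282 = 541.44.

541.44 tokens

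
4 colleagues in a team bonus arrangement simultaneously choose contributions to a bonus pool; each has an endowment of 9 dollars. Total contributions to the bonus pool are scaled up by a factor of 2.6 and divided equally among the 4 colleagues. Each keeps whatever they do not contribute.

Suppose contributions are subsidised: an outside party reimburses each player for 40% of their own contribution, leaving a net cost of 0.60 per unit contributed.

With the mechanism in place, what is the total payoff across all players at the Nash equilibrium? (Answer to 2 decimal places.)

Under the mechanism each unit contributed yields (2.6/4) / 0.60 = 1.0833 back to its contributor per unit of net cost, which exceeds 1, making full contribution the dominant choice for everyone.
At the Nash equilibrium everyone contributes 9. Group total payoff = 4 × (9 × 0.40 + 2.6 × 9) = 108.00.

108.00 dollars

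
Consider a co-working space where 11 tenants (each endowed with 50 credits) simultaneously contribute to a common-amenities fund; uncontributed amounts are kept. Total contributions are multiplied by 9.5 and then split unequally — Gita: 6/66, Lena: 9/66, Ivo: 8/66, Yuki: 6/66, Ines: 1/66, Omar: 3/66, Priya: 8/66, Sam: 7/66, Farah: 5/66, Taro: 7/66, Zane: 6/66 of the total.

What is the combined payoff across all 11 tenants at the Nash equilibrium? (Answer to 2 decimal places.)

2675.00 credits

Each unit j contributes comes back to j as 9.5 × (j's share), so j prefers to contribute only if that share exceeds 1/9.5 = 0.1053; otherwise keeping the unit dominates.
The shares above 0.1053 belong to Lena, Ivo, Priya, Sam and Taro, contributing 50 each; the remaining 6 contribute 0. Total contributed: 250.
The common-amenities fund pays out 9.5 × 250 = 2375.00 in total (split across the unequal shares, but the aggregate is all that matters for the group sum).
The 6 free-riders keep 50 each, adding 300. Group total = 300 + 2375.00 = 2675.00.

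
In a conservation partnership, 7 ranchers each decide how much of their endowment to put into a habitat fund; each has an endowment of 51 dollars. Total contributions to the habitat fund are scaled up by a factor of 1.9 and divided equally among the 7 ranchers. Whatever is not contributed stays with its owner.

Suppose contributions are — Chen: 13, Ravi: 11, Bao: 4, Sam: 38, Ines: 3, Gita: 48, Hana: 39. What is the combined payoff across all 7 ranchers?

497.40 dollars

Total contributed: 13 + 11 + 4 + 38 + 3 + 48 + 39 = 156; total kept: 7 × 51 − 156 = 201.
The habitat fund pays out 1.9 × 156 = 296.40 in aggregate.
Group total = 201 + 296.40 = 497.40.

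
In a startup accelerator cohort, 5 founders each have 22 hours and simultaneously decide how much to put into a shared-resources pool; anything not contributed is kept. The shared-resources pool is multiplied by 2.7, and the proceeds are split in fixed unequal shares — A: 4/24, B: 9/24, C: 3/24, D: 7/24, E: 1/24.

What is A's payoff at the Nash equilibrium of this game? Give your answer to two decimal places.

Each unit j contributes comes back to j as 2.7 × (j's share), so j prefers to contribute only if that share exceeds 1/2.7 = 0.3704; otherwise keeping the unit dominates.
B alone (share 9/24) is above the threshold, contributing 22; the remaining 4 contribute 0. Total contributed: 22.
A keeps 22 and receives 2.7 × 22 × 4/24 = 9.90 from the shared-resources pool, for a payoff of 31.90.

31.90 hours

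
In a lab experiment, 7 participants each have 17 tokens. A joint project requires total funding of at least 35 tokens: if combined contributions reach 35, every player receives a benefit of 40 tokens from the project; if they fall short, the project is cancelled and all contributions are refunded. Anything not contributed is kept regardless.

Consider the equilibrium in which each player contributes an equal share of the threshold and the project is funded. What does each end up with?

52 tokens

Equal share of the threshold: 35/7 = 5.
At this profile no one gains by cutting their contribution: any cut drops the total below 35, the project is cancelled, contributions are refunded, and the deviator ends with 17, which is less than 17 − 5 + 40 = 52. Contributing more than 5 just wastes the excess. So contributing exactly 5 is a best response.
Each player's payoff: 17 − 5 + 40 = 52.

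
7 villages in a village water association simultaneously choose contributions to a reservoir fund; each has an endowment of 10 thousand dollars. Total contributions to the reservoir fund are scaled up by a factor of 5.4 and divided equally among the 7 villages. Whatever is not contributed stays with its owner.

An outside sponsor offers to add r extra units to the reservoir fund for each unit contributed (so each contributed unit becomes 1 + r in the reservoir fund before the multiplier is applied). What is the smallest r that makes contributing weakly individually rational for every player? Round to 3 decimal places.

0.296

With matching at rate r, one contributed unit becomes (1 + r) in the reservoir fund and returns 5.4 × (1 + r) / 7 to the contributor.
Setting this equal to 1: 1 + r = 7/5.4 = 1.2963.
So the minimum matching rate is r = 1.2963 − 1 = 0.296.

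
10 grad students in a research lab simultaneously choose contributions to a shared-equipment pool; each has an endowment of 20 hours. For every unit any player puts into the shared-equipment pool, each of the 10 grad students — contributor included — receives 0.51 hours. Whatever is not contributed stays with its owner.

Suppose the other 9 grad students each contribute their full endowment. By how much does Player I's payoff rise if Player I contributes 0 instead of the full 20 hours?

9.80 hours

Switching from a contribution of 20 to 0 lets Player I keep an extra 20 hours, but lowers the shared-equipment pool by 20, which costs Player I their own share of that drop: 0.51 × 20 = 10.20.
Net gain = 20 − 10.20 = 9.80. The private return per contributed unit (0.51) is below 1, so free-riding is indeed the best response regardless of what the others do.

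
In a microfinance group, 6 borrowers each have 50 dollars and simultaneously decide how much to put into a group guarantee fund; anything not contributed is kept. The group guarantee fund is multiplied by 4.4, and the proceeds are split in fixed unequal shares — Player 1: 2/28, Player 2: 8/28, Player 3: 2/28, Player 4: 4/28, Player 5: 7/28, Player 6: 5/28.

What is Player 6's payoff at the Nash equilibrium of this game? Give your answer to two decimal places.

Each unit j contributes comes back to j as 4.4 × (j's share), so j prefers to contribute only if that share exceeds 1/4.4 = 0.2273; otherwise keeping the unit dominates.
The shares above 0.2273 belong to Player 2 and Player 5, contributing 50 each; the remaining 4 contribute 0. Total contributed: 100.
Player 6 keeps 50 and receives 4.4 × 100 × 5/28 = 78.57 from the group guarantee fund, for a payoff of 128.57.

128.57 dollars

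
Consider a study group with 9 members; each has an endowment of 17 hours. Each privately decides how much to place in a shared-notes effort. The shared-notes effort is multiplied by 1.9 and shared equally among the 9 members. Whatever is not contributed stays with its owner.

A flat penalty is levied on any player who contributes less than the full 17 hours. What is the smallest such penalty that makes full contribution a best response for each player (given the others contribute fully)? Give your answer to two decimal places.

13.41 hours

Given the others contribute fully, the best deviation is to contribute 0 (any partial contribution still incurs the fine and gives up units whose private return 0.2111 is below 1).
Deviating from 17 to 0 saves 17 hours but forfeits the deviator's share of the drop in the shared-notes effort: 1.9/9 × 17 = 3.59.
So the deviation gain is 17 − 3.59 = 13.41, and the fine must be at least 13.41 hours to wipe it out.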